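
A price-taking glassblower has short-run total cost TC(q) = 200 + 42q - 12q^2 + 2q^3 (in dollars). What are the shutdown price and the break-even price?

AVC = 42 - 12q + 2q^2; minimized at q = 3, giving min AVC = $24. That is the shutdown price.
ATC = 200/q + 42 - 12q + 2q^2. Setting dATC/dq = −200/q^2 − 12 + 4q = 0 gives q = 5 (since 4·5^3 − 12·5^2 = 200).
min ATC = 200/5 + 42 − 12·5 + 2·5^2 = $72. That is the break-even price.
For $24 ≤ P < $72 the firm produces at a loss; below $24 it shuts down.

Shutdown price = $24; break-even price = $72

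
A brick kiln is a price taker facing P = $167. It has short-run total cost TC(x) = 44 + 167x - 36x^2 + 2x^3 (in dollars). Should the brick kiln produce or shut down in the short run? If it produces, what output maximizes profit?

Produce at x = 12

Strip out fixed cost: VC = 167x - 36x^2 + 2x^3. Then AVC = 167 - 36x + 2x^2 and MC = 167 - 72x + 6x^2.
AVC is minimized where dAVC/dx = -36 + 4x = 0, at x = 9; min AVC = 167 - 36·9 + 2·9^2 = $5.
Because $167 ≥ $5, revenue can cover variable cost; the firm operates.
P = MC gives -72x + 6x^2 = 0, with roots 0 and 12. Take the larger (rising MC): x* = 12.
Check: AVC at x = 12 is $23 ≤ P, so revenue covers variable cost.
Profit = P·x − TC = 167·12 − 320 = $1684.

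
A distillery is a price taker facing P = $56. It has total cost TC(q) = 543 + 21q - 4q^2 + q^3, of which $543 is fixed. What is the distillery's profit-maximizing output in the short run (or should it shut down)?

Produce at q = 5

From TC, MC = TC'(q) = 21 - 8q + 3q^2 and AVC = VC/q = 21 - 4q + q^2.
AVC hits its minimum where MC = AVC, at q = 2, giving min AVC = 21 - 4·2 + 2^2 = $17.
Because $56 ≥ $17, revenue can cover variable cost; the firm operates.
P = MC gives -35 - 8q + 3q^2 = 0, with roots -7/3 and 5. Take the larger (rising MC): q* = 5.
Check: AVC at q = 5 is $26 ≤ P, so revenue covers variable cost.
Profit = P·q − TC = 56·5 − 673 = -$393, a loss, but smaller than the $543 fixed cost the firm would lose by shutting down.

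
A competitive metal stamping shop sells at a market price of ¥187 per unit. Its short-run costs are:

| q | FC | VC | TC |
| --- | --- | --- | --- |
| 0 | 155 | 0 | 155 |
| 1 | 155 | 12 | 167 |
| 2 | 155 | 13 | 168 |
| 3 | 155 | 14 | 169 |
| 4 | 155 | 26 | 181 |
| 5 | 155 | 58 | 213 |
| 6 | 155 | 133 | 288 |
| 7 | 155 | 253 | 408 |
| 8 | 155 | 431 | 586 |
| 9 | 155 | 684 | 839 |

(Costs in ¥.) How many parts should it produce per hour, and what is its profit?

q = 8; profit = ¥910

Compute π = P·q − TC at each output: q=0: -155; q=1: 20; q=2: 206; q=3: 392; q=4: 567; q=5: 722; q=6: 834; q=7: 901; q=8: 910; q=9: 844.
Profit is maximized at q = 8. AVC there is 431/8 = ¥53.88 ≤ P, so producing beats shutting down (which would give -¥155).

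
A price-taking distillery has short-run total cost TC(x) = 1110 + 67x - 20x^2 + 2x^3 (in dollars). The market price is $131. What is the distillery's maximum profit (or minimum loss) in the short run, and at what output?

Profit = -$342 at x = 8

AVC = 67 - 20x + 2x^2 has its minimum $17 at x = 5; price $131 clears that bar, so the firm operates.
MC = 67 - 40x + 6x^2. Setting P = MC and taking the root on the rising branch gives x* = 8.
TR = 131·8 = 1048. TC = 1110 + 280 = 1390. Profit = 1048 − 1390 = -$342.
Shutting down would mean losing the fixed cost of $1110, so operating at a loss of $342 is better by $768.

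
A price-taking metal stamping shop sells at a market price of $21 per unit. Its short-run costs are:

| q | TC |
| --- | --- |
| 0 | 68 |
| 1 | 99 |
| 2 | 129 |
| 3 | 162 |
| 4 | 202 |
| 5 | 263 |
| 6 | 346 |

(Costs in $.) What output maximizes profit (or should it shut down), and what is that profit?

q = 0 (shut down); profit = -$68

Tabulate TR − TC: q=0: -68; q=1: -78; q=2: -87; q=3: -99; q=4: -118; q=5: -158; q=6: -220.
Profit is highest at q = 0. Equivalently, the lowest AVC in the table is 61/2 ≈ $30.50 at q = 2, and P = $21 falls below it — price never covers variable cost, so the firm shuts down and loses only its fixed cost.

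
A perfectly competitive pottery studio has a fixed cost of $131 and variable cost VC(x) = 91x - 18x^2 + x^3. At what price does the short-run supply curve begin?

The firm shuts down when price falls below the minimum of average variable cost. AVC = VC/x = 91 - 18x + x^2.
dAVC/dx = -18 + 2x = 0 gives x = 9. min AVC = 91 - 18·9 + 9^2 = 10.
So the shutdown price is $10.

$10 per unit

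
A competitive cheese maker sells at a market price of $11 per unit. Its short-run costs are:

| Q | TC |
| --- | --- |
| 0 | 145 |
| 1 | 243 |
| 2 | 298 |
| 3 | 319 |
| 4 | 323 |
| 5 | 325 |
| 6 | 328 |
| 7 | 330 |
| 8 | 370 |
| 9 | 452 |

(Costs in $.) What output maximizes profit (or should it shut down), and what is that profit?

Compute π = P·Q − TC at each output: Q=0: -145; Q=1: -232; Q=2: -276; Q=3: -286; Q=4: -279; Q=5: -270; Q=6: -262; Q=7: -253; Q=8: -282; Q=9: -353.
Profit is highest at Q = 0. Equivalently, the lowest AVC in the table is 185/7 ≈ $26.43 at Q = 7, and P = $11 falls below it — price never covers variable cost, so the firm shuts down and loses only its fixed cost.

Q = 0 (shut down); profit = -$145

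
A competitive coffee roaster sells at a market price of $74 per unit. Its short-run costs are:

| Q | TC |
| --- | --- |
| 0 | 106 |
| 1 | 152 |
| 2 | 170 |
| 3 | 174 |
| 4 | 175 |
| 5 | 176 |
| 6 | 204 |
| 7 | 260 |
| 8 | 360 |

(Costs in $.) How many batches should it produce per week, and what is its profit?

Q = 7; profit = $258

Tabulate TR − TC: Q=0: -106; Q=1: -78; Q=2: -22; Q=3: 48; Q=4: 121; Q=5: 194; Q=6: 240; Q=7: 258; Q=8: 232.
Profit is maximized at Q = 7. AVC there is 154/7 = $22 ≤ P, so producing beats shutting down (which would give -$106).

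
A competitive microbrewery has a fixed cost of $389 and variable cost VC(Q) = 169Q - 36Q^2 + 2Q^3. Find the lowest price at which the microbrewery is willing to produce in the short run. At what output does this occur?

$7 per unit, at Q = 9

Short-run supply begins at min AVC. From VC = 169Q - 36Q^2 + 2Q^3, AVC = 169 - 36Q + 2Q^2.
dAVC/dQ = -36 + 4Q = 0 gives Q = 9. min AVC = 169 - 36·9 + 2·9^2 = 7.
For P < $7 the firm produces nothing.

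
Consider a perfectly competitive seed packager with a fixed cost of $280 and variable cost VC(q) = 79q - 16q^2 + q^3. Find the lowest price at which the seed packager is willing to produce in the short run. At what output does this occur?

The shutdown price is the minimum of AVC. VC = 79q - 16q^2 + q^3, so AVC = 79 - 16q + q^2.
dAVC/dq = -16 + 2q = 0 gives q = 8. min AVC = 79 - 16·8 + 8^2 = 15.
For P < $15 the firm produces nothing.

$15 per unit, at q = 8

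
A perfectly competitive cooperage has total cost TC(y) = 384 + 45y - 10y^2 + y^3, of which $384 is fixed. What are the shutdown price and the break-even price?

Shutdown price = $20; break-even price = $77

AVC = 45 - 10y + y^2; minimized at y = 5, giving min AVC = $20. That is the shutdown price.
ATC = 384/y + 45 - 10y + y^2. Setting dATC/dy = −384/y^2 − 10 + 2y = 0 gives y = 8 (since 2·8^3 − 10·8^2 = 384).
min ATC = 384/8 + 45 − 10·8 + 8^2 = $77. That is the break-even price.
For $20 ≤ P < $77 the firm produces at a loss; below $20 it shuts down.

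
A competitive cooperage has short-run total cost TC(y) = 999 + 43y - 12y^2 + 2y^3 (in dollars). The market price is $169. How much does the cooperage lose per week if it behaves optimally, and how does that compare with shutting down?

AVC = 43 - 12y + 2y^2 has its minimum $25 at y = 3; price $169 clears that bar, so the firm operates.
With MC = 43 - 24y + 6y^2, P = MC on the upward-sloping part at y* = 7.
TR = 169·7 = 1183. TC = 999 + 399 = 1398. Profit = 1183 − 1398 = -$215.
Shutting down would mean losing the fixed cost of $999, so operating at a loss of $215 is better by $784.

Profit = -$215 at y = 7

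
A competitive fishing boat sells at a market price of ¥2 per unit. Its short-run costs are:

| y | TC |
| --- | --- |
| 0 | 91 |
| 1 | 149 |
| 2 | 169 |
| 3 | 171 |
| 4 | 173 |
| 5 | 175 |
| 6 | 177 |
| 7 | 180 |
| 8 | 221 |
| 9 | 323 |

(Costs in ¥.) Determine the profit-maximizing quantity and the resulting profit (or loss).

Compute π = P·y − TC at each output: y=0: -91; y=1: -147; y=2: -165; y=3: -165; y=4: -165; y=5: -165; y=6: -165; y=7: -166; y=8: -205; y=9: -305.
Profit is highest at y = 0. Equivalently, the lowest AVC in the table is 89/7 ≈ ¥12.71 at y = 7, and P = ¥2 falls below it — price never covers variable cost, so the firm shuts down and loses only its fixed cost.

y = 0 (shut down); profit = -¥91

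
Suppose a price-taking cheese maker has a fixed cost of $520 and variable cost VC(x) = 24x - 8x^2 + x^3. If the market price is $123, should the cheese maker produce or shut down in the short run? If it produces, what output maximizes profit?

Strip out fixed cost: VC = 24x - 8x^2 + x^3. Then AVC = 24 - 8x + x^2 and MC = 24 - 16x + 3x^2.
The AVC parabola has its vertex at x = 8/2 = 4, where AVC = 24 - 8·4 + 4^2 = $8.
Because $123 ≥ $8, revenue can cover variable cost; the firm operates.
Solving P = MC: -99 - 16x + 3x^2 = 0 ⇒ x = -11/3 or 9. On the upward-sloping branch, x* = 9.
Check: AVC at x = 9 is $33 ≤ P, so revenue covers variable cost.
Profit = P·x − TC = 123·9 − 817 = $290.

Produce at x = 9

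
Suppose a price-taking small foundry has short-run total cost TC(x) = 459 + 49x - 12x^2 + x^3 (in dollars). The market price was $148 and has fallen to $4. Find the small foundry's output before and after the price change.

Output falls from 11 to 0 (the firm shuts down)

MC = 49 - 24x + 3x^2; the shutdown threshold is min AVC = $13 (at x = 6).
At P = $148 ≥ min AVC, set P = MC on the rising branch: x = 11.
At P = $4 < min AVC = $13, price no longer covers variable cost at any output, so the firm shuts down: x = 0.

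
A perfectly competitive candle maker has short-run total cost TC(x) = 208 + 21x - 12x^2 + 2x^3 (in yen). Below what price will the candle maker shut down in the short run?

¥3 per unit

The firm shuts down when price falls below the minimum of average variable cost. AVC = VC/x = 21 - 12x + 2x^2.
dAVC/dx = -12 + 4x = 0 gives x = 3. min AVC = 21 - 12·3 + 2·3^2 = 3.
The firm shuts down for any P below ¥3.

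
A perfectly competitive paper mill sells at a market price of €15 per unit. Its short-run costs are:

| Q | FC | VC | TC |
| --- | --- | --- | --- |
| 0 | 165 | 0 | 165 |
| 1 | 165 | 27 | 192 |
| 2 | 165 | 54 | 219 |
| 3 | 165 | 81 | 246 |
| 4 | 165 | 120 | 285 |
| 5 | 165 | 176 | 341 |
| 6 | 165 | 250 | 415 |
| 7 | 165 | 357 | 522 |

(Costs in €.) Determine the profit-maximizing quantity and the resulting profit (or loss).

Q = 0 (shut down); profit = -€165

Profit at each row (π = 15Q − TC): Q=0: -165; Q=1: -177; Q=2: -189; Q=3: -201; Q=4: -225; Q=5: -266; Q=6: -325; Q=7: -417.
Profit is highest at Q = 0. Equivalently, the lowest AVC in the table is 27/1 ≈ €27 at Q = 1, and P = €15 falls below it — price never covers variable cost, so the firm shuts down and loses only its fixed cost.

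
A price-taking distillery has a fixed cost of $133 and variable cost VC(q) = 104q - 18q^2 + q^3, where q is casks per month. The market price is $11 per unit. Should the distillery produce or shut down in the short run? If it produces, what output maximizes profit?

Variable cost is VC = 104q - 18q^2 + q^3, so AVC = VC/q = 104 - 18q + q^2 and MC = dTC/dq = 104 - 36q + 3q^2.
AVC hits its minimum where MC = AVC, at q = 9, giving min AVC = 104 - 18·9 + 9^2 = $23.
P = $11 lies below min AVC = $23; no output level covers variable cost.
Best response: produce nothing and absorb the $133 fixed cost.

Shut down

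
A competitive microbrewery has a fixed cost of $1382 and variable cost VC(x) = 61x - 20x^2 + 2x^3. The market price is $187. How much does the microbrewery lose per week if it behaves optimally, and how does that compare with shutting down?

Profit = -$86 at x = 9

AVC = 61 - 20x + 2x^2; min AVC = $11 at x = 5. Since P = $187 ≥ min AVC, the firm produces.
MC = 61 - 40x + 6x^2. Setting P = MC and taking the root on the rising branch gives x* = 9.
TR = 187·9 = 1683. TC = 1382 + 387 = 1769. Profit = 1683 − 1769 = -$86.
That loss of $86 beats the $1382 the firm would lose by shutting down; producing recovers $1296 of fixed cost.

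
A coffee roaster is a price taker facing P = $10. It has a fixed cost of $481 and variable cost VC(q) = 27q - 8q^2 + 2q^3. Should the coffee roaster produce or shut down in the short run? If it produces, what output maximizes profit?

Shut down

From TC, MC = TC'(q) = 27 - 16q + 6q^2 and AVC = VC/q = 27 - 8q + 2q^2.
AVC is minimized where dAVC/dq = -8 + 4q = 0, at q = 2; min AVC = 27 - 8·2 + 2·2^2 = $19.
Since P = $10 < min AVC = $19, price fails to cover variable cost at any output.
Best response: produce nothing and absorb the $481 fixed cost.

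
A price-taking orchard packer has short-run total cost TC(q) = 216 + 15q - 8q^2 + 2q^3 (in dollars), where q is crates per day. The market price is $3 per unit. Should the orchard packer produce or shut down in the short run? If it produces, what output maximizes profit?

Variable cost is VC = 15q - 8q^2 + 2q^3, so AVC = VC/q = 15 - 8q + 2q^2 and MC = dTC/dq = 15 - 16q + 6q^2.
AVC is minimized where dAVC/dq = -8 + 4q = 0, at q = 2; min AVC = 15 - 8·2 + 2·2^2 = $7.
Since P = $3 < min AVC = $7, price fails to cover variable cost at any output.
Shutting down limits the loss to fixed cost, $216.

Shut down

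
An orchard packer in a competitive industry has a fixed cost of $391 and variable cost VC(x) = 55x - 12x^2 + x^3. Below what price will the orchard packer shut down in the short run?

The shutdown price is the minimum of AVC. VC = 55x - 12x^2 + x^3, so AVC = 55 - 12x + x^2.
dAVC/dx = -12 + 2x = 0 gives x = 6. min AVC = 55 - 12·6 + 6^2 = 19.
The firm shuts down for any P below $19.

$19 per unit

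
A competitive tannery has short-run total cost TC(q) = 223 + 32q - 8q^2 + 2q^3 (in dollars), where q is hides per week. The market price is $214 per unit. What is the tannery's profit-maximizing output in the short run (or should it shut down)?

Produce at q = 7

Variable cost is VC = 32q - 8q^2 + 2q^3, so AVC = VC/q = 32 - 8q + 2q^2 and MC = dTC/dq = 32 - 16q + 6q^2.
AVC is minimized where dAVC/dq = -8 + 4q = 0, at q = 2; min AVC = 32 - 8·2 + 2·2^2 = $24.
Because $214 ≥ $24, revenue can cover variable cost; the firm operates.
Set P = MC: 214 = 32 - 16q + 6q^2 → -182 - 16q + 6q^2 = 0. The roots are q = -13/3 and q = 7; the profit-maximizing output is on the rising part of MC, so q* = 7.
Check: AVC at q = 7 is $74 ≤ P, so revenue covers variable cost.
Profit = P·q − TC = 214·7 − 741 = $757.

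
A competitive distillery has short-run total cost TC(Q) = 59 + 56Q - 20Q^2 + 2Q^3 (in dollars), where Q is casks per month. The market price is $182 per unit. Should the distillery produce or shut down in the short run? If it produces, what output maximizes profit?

Produce at Q = 9

From TC, MC = TC'(Q) = 56 - 40Q + 6Q^2 and AVC = VC/Q = 56 - 20Q + 2Q^2.
The AVC parabola has its vertex at Q = 20/4 = 5, where AVC = 56 - 20·5 + 2·5^2 = $6.
Because $182 ≥ $6, revenue can cover variable cost; the firm operates.
P = MC gives -126 - 40Q + 6Q^2 = 0, with roots -7/3 and 9. Take the larger (rising MC): Q* = 9.
Check: AVC at Q = 9 is $38 ≤ P, so revenue covers variable cost.
Profit = P·Q − TC = 182·9 − 401 = $1237.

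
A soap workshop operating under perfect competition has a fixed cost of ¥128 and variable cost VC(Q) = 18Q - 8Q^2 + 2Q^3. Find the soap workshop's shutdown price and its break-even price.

Shutdown price = ¥10; break-even price = ¥50

Shutdown price = min AVC. AVC = 18 - 8Q + 2Q^2, with vertex at Q = 2 and minimum ¥10.
ATC = 128/Q + 18 - 8Q + 2Q^2. Setting dATC/dQ = −128/Q^2 − 8 + 4Q = 0 gives Q = 4 (since 4·4^3 − 8·4^2 = 128).
min ATC = 128/4 + 18 − 8·4 + 2·4^2 = ¥50. That is the break-even price.
Between these two prices the firm operates at a loss; above ¥50 it earns a profit.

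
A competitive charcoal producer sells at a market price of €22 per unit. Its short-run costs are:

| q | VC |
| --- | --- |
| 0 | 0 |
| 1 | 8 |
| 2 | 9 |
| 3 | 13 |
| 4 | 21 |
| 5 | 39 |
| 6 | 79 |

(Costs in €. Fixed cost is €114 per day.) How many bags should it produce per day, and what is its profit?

q = 5; profit = -€43

Compute π = P·q − TC at each output: q=0: -114; q=1: -100; q=2: -79; q=3: -61; q=4: -47; q=5: -43; q=6: -61.
Profit is maximized at q = 5. AVC there is 39/5 = €7.80 ≤ P, so producing beats shutting down (which would give -€114).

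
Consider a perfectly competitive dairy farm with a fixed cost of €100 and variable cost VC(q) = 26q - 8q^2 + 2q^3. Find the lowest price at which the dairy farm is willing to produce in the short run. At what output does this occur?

€18 per unit, at q = 2

Short-run supply begins at min AVC. From VC = 26q - 8q^2 + 2q^3, AVC = 26 - 8q + 2q^2.
dAVC/dq = -8 + 4q = 0 gives q = 2. min AVC = 26 - 8·2 + 2·2^2 = 18.
The firm shuts down for any P below €18.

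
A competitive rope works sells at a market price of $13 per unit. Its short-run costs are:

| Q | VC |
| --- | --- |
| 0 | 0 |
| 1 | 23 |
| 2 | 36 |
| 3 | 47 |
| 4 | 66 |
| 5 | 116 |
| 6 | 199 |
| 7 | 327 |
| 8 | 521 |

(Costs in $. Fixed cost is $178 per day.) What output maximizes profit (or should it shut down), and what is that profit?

Q = 0 (shut down); profit = -$178

Profit at each row (π = 13Q − TC): Q=0: -178; Q=1: -188; Q=2: -188; Q=3: -186; Q=4: -192; Q=5: -229; Q=6: -299; Q=7: -414; Q=8: -595.
Profit is highest at Q = 0. Equivalently, the lowest AVC in the table is 47/3 ≈ $15.67 at Q = 3, and P = $13 falls below it — price never covers variable cost, so the firm shuts down and loses only its fixed cost.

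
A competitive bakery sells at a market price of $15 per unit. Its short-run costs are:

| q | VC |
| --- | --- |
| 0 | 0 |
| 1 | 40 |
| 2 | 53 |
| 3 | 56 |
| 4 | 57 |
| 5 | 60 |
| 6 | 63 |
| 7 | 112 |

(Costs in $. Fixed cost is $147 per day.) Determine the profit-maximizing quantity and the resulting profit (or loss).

q = 6; profit = -$120

Profit at each row (π = 15q − TC): q=0: -147; q=1: -172; q=2: -170; q=3: -158; q=4: -144; q=5: -132; q=6: -120; q=7: -154.
Profit is maximized at q = 6. AVC there is 63/6 = $10.50 ≤ P, so producing beats shutting down (which would give -$147).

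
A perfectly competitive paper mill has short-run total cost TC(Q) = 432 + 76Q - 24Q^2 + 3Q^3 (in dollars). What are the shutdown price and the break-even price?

Shutdown price = min AVC. AVC = 76 - 24Q + 3Q^2, with vertex at Q = 4 and minimum $28.
ATC = 432/Q + 76 - 24Q + 3Q^2. Setting dATC/dQ = −432/Q^2 − 24 + 6Q = 0 gives Q = 6 (since 6·6^3 − 24·6^2 = 432).
min ATC = 432/6 + 76 − 24·6 + 3·6^2 = $112. That is the break-even price.
For $28 ≤ P < $112 the firm produces at a loss; below $28 it shuts down.

Shutdown price = $28; break-even price = $112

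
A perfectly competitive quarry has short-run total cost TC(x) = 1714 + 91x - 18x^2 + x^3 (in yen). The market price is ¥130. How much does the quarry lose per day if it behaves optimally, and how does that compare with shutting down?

AVC = 91 - 18x + x^2 has its minimum ¥10 at x = 9; price ¥130 clears that bar, so the firm operates.
With MC = 91 - 36x + 3x^2, P = MC on the upward-sloping part at x* = 13.
TR = 130·13 = 1690. TC = 1714 + 338 = 2052. Profit = 1690 − 2052 = -¥362.
By producing, the firm covers all variable cost plus ¥1352 of fixed cost; shutting down would lose the full ¥1714.

Profit = -¥362 at x = 13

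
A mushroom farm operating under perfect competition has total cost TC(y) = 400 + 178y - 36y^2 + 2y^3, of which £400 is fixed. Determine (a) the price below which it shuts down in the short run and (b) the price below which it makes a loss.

AVC = 178 - 36y + 2y^2; minimized at y = 9, giving min AVC = £16. That is the shutdown price.
ATC = 400/y + 178 - 36y + 2y^2. Setting dATC/dy = −400/y^2 − 36 + 4y = 0 gives y = 10 (since 4·10^3 − 36·10^2 = 400).
min ATC = 400/10 + 178 − 36·10 + 2·10^2 = £58. That is the break-even price.
Between these two prices the firm operates at a loss; above £58 it earns a profit.

Shutdown price = £16; break-even price = £58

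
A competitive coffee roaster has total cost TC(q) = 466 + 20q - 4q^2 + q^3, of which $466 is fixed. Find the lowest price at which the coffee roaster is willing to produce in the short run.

The shutdown price is the minimum of AVC. VC = 20q - 4q^2 + q^3, so AVC = 20 - 4q + q^2.
At the minimum of AVC, MC = AVC. MC = 20 - 8q + 3q^2; setting MC = AVC gives 2q^2 - 4q = 0, so q = 2. min AVC = 16.
The firm shuts down for any P below $16.

$16 per unit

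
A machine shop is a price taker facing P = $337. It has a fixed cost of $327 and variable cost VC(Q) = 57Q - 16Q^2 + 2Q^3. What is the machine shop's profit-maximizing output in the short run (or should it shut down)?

From TC, MC = TC'(Q) = 57 - 32Q + 6Q^2 and AVC = VC/Q = 57 - 16Q + 2Q^2.
AVC hits its minimum where MC = AVC, at Q = 4, giving min AVC = 57 - 16·4 + 2·4^2 = $25.
Since P = $337 ≥ min AVC = $25, price covers variable cost and the firm should produce.
Set P = MC: 337 = 57 - 32Q + 6Q^2 → -280 - 32Q + 6Q^2 = 0. The roots are Q = -14/3 and Q = 10; the profit-maximizing output is on the rising part of MC, so Q* = 10.
Check: AVC at Q = 10 is $97 ≤ P, so revenue covers variable cost.
Profit = P·Q − TC = 337·10 − 1297 = $2073.

Produce at Q = 10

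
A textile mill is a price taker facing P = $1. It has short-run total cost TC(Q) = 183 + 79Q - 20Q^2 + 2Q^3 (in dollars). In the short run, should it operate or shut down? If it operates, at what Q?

Shut down

Strip out fixed cost: VC = 79Q - 20Q^2 + 2Q^3. Then AVC = 79 - 20Q + 2Q^2 and MC = 79 - 40Q + 6Q^2.
AVC hits its minimum where MC = AVC, at Q = 5, giving min AVC = 79 - 20·5 + 2·5^2 = $29.
Since P = $1 < min AVC = $29, price fails to cover variable cost at any output.
Shutting down limits the loss to fixed cost, $183.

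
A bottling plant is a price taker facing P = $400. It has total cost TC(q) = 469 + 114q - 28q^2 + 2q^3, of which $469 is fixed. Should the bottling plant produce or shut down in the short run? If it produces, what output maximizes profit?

Variable cost is VC = 114q - 28q^2 + 2q^3, so AVC = VC/q = 114 - 28q + 2q^2 and MC = dTC/dq = 114 - 56q + 6q^2.
AVC is minimized where dAVC/dq = -28 + 4q = 0, at q = 7; min AVC = 114 - 28·7 + 2·7^2 = $16.
P = $400 exceeds min AVC = $16, so the firm stays open.
Solving P = MC: -286 - 56q + 6q^2 = 0 ⇒ q = -11/3 or 13. On the upward-sloping branch, q* = 13.
Check: AVC at q = 13 is $88 ≤ P, so revenue covers variable cost.
Profit = P·q − TC = 400·13 − 1613 = $3587.

Produce at q = 13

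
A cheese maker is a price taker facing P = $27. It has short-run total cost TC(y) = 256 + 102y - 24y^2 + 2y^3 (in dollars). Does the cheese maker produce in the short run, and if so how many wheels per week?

From TC, MC = TC'(y) = 102 - 48y + 6y^2 and AVC = VC/y = 102 - 24y + 2y^2.
AVC is minimized where dAVC/dy = -24 + 4y = 0, at y = 6; min AVC = 102 - 24·6 + 2·6^2 = $30.
With P < min AVC ($27 < $30), every unit sold adds to the loss.
Best response: produce nothing and absorb the $256 fixed cost.

Shut down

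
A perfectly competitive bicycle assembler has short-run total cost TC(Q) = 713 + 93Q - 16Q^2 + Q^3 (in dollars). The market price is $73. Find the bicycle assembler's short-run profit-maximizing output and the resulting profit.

AVC = 93 - 16Q + Q^2 has its minimum $29 at Q = 8; price $73 clears that bar, so the firm operates.
MC = 93 - 32Q + 3Q^2. Setting P = MC and taking the root on the rising branch gives Q* = 10.
TR = 73·10 = 730. TC = 713 + 330 = 1043. Profit = 730 − 1043 = -$313.
That loss of $313 beats the $713 the firm would lose by shutting down; producing recovers $400 of fixed cost.

Profit = -$313 at Q = 10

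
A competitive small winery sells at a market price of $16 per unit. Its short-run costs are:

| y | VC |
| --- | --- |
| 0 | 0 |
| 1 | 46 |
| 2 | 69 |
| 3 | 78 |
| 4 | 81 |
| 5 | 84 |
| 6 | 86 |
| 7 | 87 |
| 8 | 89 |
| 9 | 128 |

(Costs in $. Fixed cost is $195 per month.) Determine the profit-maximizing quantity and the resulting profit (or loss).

Profit at each row (π = 16y − TC): y=0: -195; y=1: -225; y=2: -232; y=3: -225; y=4: -212; y=5: -199; y=6: -185; y=7: -170; y=8: -156; y=9: -179.
Profit is maximized at y = 8. AVC there is 89/8 = $11.12 ≤ P, so producing beats shutting down (which would give -$195).

y = 8; profit = -$156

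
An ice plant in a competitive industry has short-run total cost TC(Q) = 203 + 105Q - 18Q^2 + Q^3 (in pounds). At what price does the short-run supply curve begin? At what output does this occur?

£24 per unit, at Q = 9

Short-run supply begins at min AVC. From VC = 105Q - 18Q^2 + Q^3, AVC = 105 - 18Q + Q^2.
dAVC/dQ = -18 + 2Q = 0 gives Q = 9. min AVC = 105 - 18·9 + 9^2 = 24.
So the shutdown price is £24.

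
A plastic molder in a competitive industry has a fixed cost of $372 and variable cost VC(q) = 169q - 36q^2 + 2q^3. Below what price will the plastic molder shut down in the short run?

The shutdown price is the minimum of AVC. VC = 169q - 36q^2 + 2q^3, so AVC = 169 - 36q + 2q^2.
dAVC/dq = -36 + 4q = 0 gives q = 9. min AVC = 169 - 36·9 + 2·9^2 = 7.
The firm shuts down for any P below $7.

$7 per unit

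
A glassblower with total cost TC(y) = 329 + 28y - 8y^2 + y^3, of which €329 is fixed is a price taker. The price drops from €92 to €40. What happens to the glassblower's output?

Output falls from 8 to 6

MC = 28 - 16y + 3y^2; the shutdown threshold is min AVC = €12 (at y = 4).
At P = €92 ≥ min AVC, set P = MC on the rising branch: y = 8.
At P = €40 ≥ min AVC, set P = MC: y = 6. The firm stays open but cuts output.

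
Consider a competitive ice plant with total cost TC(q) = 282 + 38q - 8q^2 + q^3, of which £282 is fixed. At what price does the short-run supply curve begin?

£22 per unit

Short-run supply begins at min AVC. From VC = 38q - 8q^2 + q^3, AVC = 38 - 8q + q^2.
At the minimum of AVC, MC = AVC. MC = 38 - 16q + 3q^2; setting MC = AVC gives 2q^2 - 8q = 0, so q = 4. min AVC = 22.
So the shutdown price is £22.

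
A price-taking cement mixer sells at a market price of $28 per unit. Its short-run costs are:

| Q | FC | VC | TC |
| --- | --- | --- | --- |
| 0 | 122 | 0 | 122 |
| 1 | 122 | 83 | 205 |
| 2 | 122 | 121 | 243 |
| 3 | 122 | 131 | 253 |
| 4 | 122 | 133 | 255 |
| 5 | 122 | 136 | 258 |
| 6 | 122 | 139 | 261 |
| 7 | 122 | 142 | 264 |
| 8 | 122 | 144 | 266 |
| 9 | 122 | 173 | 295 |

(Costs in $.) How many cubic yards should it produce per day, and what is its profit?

Compute π = P·Q − TC at each output: Q=0: -122; Q=1: -177; Q=2: -187; Q=3: -169; Q=4: -143; Q=5: -118; Q=6: -93; Q=7: -68; Q=8: -42; Q=9: -43.
Profit is maximized at Q = 8. AVC there is 144/8 = $18 ≤ P, so producing beats shutting down (which would give -$122).

Q = 8; profit = -$42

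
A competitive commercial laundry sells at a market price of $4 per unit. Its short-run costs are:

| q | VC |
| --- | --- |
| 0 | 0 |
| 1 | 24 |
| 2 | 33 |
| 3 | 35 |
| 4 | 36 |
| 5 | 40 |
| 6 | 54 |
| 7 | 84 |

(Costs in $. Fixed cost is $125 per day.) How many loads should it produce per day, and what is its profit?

Compute π = P·q − TC at each output: q=0: -125; q=1: -145; q=2: -150; q=3: -148; q=4: -145; q=5: -145; q=6: -155; q=7: -181.
Profit is highest at q = 0. Equivalently, the lowest AVC in the table is 40/5 ≈ $8 at q = 5, and P = $4 falls below it — price never covers variable cost, so the firm shuts down and loses only its fixed cost.

q = 0 (shut down); profit = -$125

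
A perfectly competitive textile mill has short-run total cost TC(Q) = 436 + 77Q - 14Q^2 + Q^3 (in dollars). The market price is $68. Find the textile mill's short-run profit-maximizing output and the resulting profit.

AVC = 77 - 14Q + Q^2; min AVC = $28 at Q = 7. Since P = $68 ≥ min AVC, the firm produces.
With MC = 77 - 28Q + 3Q^2, P = MC on the upward-sloping part at Q* = 9.
TR = 68·9 = 612. TC = 436 + 288 = 724. Profit = 612 − 724 = -$112.
That loss of $112 beats the $436 the firm would lose by shutting down; producing recovers $324 of fixed cost.

Profit = -$112 at Q = 9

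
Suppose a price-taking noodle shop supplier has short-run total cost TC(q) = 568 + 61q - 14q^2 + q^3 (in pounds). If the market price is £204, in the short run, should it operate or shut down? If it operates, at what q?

Produce at q = 13

Variable cost is VC = 61q - 14q^2 + q^3, so AVC = VC/q = 61 - 14q + q^2 and MC = dTC/dq = 61 - 28q + 3q^2.
The AVC parabola has its vertex at q = 14/2 = 7, where AVC = 61 - 14·7 + 7^2 = £12.
Because £204 ≥ £12, revenue can cover variable cost; the firm operates.
Solving P = MC: -143 - 28q + 3q^2 = 0 ⇒ q = -11/3 or 13. On the upward-sloping branch, q* = 13.
Check: AVC at q = 13 is £48 ≤ P, so revenue covers variable cost.
Profit = P·q − TC = 204·13 − 1192 = £1460.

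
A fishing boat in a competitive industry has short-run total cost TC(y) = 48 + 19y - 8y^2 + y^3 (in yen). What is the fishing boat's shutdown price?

¥3 per unit

The firm shuts down when price falls below the minimum of average variable cost. AVC = VC/y = 19 - 8y + y^2.
dAVC/dy = -8 + 2y = 0 gives y = 4. min AVC = 19 - 8·4 + 4^2 = 3.
So the shutdown price is ¥3.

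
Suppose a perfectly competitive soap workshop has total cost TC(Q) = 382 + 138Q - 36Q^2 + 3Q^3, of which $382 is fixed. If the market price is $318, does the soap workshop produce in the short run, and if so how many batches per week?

Strip out fixed cost: VC = 138Q - 36Q^2 + 3Q^3. Then AVC = 138 - 36Q + 3Q^2 and MC = 138 - 72Q + 9Q^2.
AVC hits its minimum where MC = AVC, at Q = 6, giving min AVC = 138 - 36·6 + 3·6^2 = $30.
Because $318 ≥ $30, revenue can cover variable cost; the firm operates.
Set P = MC: 318 = 138 - 72Q + 9Q^2 → -180 - 72Q + 9Q^2 = 0. The roots are Q = -2 and Q = 10; the profit-maximizing output is on the rising part of MC, so Q* = 10.
Check: AVC at Q = 10 is $78 ≤ P, so revenue covers variable cost.
Profit = P·Q − TC = 318·10 − 1162 = $2018.

Produce at Q = 10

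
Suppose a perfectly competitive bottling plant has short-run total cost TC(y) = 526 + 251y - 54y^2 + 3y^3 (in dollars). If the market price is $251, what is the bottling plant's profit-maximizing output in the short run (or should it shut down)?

Variable cost is VC = 251y - 54y^2 + 3y^3, so AVC = VC/y = 251 - 54y + 3y^2 and MC = dTC/dy = 251 - 108y + 9y^2.
AVC hits its minimum where MC = AVC, at y = 9, giving min AVC = 251 - 54·9 + 3·9^2 = $8.
Since P = $251 ≥ min AVC = $8, price covers variable cost and the firm should produce.
Solving P = MC: -108y + 9y^2 = 0 ⇒ y = 0 or 12. On the upward-sloping branch, y* = 12.
Check: AVC at y = 12 is $35 ≤ P, so revenue covers variable cost.
Profit = P·y − TC = 251·12 − 946 = $2066.

Produce at y = 12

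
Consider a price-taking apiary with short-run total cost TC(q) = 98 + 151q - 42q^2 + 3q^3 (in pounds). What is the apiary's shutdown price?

The shutdown price is the minimum of AVC. VC = 151q - 42q^2 + 3q^3, so AVC = 151 - 42q + 3q^2.
dAVC/dq = -42 + 6q = 0 gives q = 7. min AVC = 151 - 42·7 + 3·7^2 = 4.
So the shutdown price is £4.

£4 per unit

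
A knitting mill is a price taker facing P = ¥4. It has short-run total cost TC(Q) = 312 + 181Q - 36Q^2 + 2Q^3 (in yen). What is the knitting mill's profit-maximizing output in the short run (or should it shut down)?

From TC, MC = TC'(Q) = 181 - 72Q + 6Q^2 and AVC = VC/Q = 181 - 36Q + 2Q^2.
The AVC parabola has its vertex at Q = 36/4 = 9, where AVC = 181 - 36·9 + 2·9^2 = ¥19.
With P < min AVC (¥4 < ¥19), every unit sold adds to the loss.
Best response: produce nothing and absorb the ¥312 fixed cost.

Shut down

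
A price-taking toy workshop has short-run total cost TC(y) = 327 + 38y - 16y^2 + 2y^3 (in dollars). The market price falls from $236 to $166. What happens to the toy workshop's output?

MC = 38 - 32y + 6y^2; the shutdown threshold is min AVC = $6 (at y = 4).
With P = $236 above the shutdown price, P = MC gives y = 9.
At P = $166 ≥ min AVC, set P = MC: y = 8. The firm stays open but cuts output.

Output falls from 9 to 8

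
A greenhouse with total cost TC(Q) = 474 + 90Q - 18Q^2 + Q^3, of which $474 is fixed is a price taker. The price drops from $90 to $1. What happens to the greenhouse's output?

AVC = 90 - 18Q + Q^2, minimized at Q = 9 where min AVC = $9. MC = 90 - 36Q + 3Q^2.
At P = $90 ≥ min AVC, set P = MC on the rising branch: Q = 12.
At P = $1 < min AVC = $9, price no longer covers variable cost at any output, so the firm shuts down: Q = 0.

Output falls from 12 to 0 (the firm shuts down)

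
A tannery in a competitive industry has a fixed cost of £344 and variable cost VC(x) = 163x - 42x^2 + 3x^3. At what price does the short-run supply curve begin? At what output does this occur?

The firm shuts down when price falls below the minimum of average variable cost. AVC = VC/x = 163 - 42x + 3x^2.
dAVC/dx = -42 + 6x = 0 gives x = 7. min AVC = 163 - 42·7 + 3·7^2 = 16.
The firm shuts down for any P below £16.

£16 per unit, at x = 7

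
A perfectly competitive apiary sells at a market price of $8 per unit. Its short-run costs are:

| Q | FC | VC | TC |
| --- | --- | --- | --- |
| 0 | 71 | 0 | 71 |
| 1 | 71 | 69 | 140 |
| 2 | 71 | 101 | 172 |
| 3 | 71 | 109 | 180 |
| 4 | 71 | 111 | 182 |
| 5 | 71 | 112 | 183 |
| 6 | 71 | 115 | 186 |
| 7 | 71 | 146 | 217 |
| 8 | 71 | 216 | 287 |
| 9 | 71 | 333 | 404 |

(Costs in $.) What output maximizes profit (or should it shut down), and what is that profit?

Tabulate TR − TC: Q=0: -71; Q=1: -132; Q=2: -156; Q=3: -156; Q=4: -150; Q=5: -143; Q=6: -138; Q=7: -161; Q=8: -223; Q=9: -332.
Profit is highest at Q = 0. Equivalently, the lowest AVC in the table is 115/6 ≈ $19.17 at Q = 6, and P = $8 falls below it — price never covers variable cost, so the firm shuts down and loses only its fixed cost.

Q = 0 (shut down); profit = -$71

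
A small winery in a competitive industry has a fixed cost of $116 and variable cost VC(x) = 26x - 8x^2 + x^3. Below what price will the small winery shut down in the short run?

Short-run supply begins at min AVC. From VC = 26x - 8x^2 + x^3, AVC = 26 - 8x + x^2.
dAVC/dx = -8 + 2x = 0 gives x = 4. min AVC = 26 - 8·4 + 4^2 = 10.
For P < $10 the firm produces nothing.

$10 per unit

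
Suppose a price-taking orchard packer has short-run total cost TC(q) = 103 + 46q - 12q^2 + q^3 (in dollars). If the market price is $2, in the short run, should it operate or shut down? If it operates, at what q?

Strip out fixed cost: VC = 46q - 12q^2 + q^3. Then AVC = 46 - 12q + q^2 and MC = 46 - 24q + 3q^2.
The AVC parabola has its vertex at q = 12/2 = 6, where AVC = 46 - 12·6 + 6^2 = $10.
P = $2 lies below min AVC = $10; no output level covers variable cost.
The firm minimizes its loss by shutting down and losing only its fixed cost of $103.

Shut down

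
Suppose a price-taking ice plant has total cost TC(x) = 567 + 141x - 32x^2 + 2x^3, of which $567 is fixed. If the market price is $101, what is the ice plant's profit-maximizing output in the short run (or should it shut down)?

Produce at x = 10

Strip out fixed cost: VC = 141x - 32x^2 + 2x^3. Then AVC = 141 - 32x + 2x^2 and MC = 141 - 64x + 6x^2.
The AVC parabola has its vertex at x = 32/4 = 8, where AVC = 141 - 32·8 + 2·8^2 = $13.
P = $101 exceeds min AVC = $13, so the firm stays open.
Solving P = MC: 40 - 64x + 6x^2 = 0 ⇒ x = 2/3 or 10. On the upward-sloping branch, x* = 10.
Check: AVC at x = 10 is $21 ≤ P, so revenue covers variable cost.
Profit = P·x − TC = 101·10 − 777 = $233.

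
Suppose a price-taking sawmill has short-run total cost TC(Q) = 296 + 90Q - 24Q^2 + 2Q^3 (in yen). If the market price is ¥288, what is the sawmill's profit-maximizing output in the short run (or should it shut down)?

Strip out fixed cost: VC = 90Q - 24Q^2 + 2Q^3. Then AVC = 90 - 24Q + 2Q^2 and MC = 90 - 48Q + 6Q^2.
AVC hits its minimum where MC = AVC, at Q = 6, giving min AVC = 90 - 24·6 + 2·6^2 = ¥18.
Since P = ¥288 ≥ min AVC = ¥18, price covers variable cost and the firm should produce.
Solving P = MC: -198 - 48Q + 6Q^2 = 0 ⇒ Q = -3 or 11. On the upward-sloping branch, Q* = 11.
Check: AVC at Q = 11 is ¥68 ≤ P, so revenue covers variable cost.
Profit = P·Q − TC = 288·11 − 1044 = ¥2124.

Produce at Q = 11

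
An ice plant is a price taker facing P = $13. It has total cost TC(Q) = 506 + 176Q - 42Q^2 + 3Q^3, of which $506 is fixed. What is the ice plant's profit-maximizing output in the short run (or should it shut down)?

Shut down

From TC, MC = TC'(Q) = 176 - 84Q + 9Q^2 and AVC = VC/Q = 176 - 42Q + 3Q^2.
The AVC parabola has its vertex at Q = 42/6 = 7, where AVC = 176 - 42·7 + 3·7^2 = $29.
P = $13 lies below min AVC = $29; no output level covers variable cost.
The firm minimizes its loss by shutting down and losing only its fixed cost of $506.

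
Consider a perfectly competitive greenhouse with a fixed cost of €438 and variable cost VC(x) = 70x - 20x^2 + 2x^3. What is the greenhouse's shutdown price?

€20 per unit

The firm shuts down when price falls below the minimum of average variable cost. AVC = VC/x = 70 - 20x + 2x^2.
At the minimum of AVC, MC = AVC. MC = 70 - 40x + 6x^2; setting MC = AVC gives 4x^2 - 20x = 0, so x = 5. min AVC = 20.
For P < €20 the firm produces nothing.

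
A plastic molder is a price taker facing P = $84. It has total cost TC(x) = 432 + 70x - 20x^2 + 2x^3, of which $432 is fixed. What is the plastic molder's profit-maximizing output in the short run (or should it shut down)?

Variable cost is VC = 70x - 20x^2 + 2x^3, so AVC = VC/x = 70 - 20x + 2x^2 and MC = dTC/dx = 70 - 40x + 6x^2.
AVC is minimized where dAVC/dx = -20 + 4x = 0, at x = 5; min AVC = 70 - 20·5 + 2·5^2 = $20.
Since P = $84 ≥ min AVC = $20, price covers variable cost and the firm should produce.
P = MC gives -14 - 40x + 6x^2 = 0, with roots -1/3 and 7. Take the larger (rising MC): x* = 7.
Check: AVC at x = 7 is $28 ≤ P, so revenue covers variable cost.
Profit = P·x − TC = 84·7 − 628 = -$40, a loss, but smaller than the $432 fixed cost the firm would lose by shutting down.

Produce at x = 7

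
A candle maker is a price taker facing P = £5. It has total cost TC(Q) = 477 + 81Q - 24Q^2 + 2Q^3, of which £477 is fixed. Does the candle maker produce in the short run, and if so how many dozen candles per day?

Shut down

From TC, MC = TC'(Q) = 81 - 48Q + 6Q^2 and AVC = VC/Q = 81 - 24Q + 2Q^2.
AVC hits its minimum where MC = AVC, at Q = 6, giving min AVC = 81 - 24·6 + 2·6^2 = £9.
With P < min AVC (£5 < £9), every unit sold adds to the loss.
Best response: produce nothing and absorb the £477 fixed cost.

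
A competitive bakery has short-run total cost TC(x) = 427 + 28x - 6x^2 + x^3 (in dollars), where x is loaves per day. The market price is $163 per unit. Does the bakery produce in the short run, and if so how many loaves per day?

Produce at x = 9

Variable cost is VC = 28x - 6x^2 + x^3, so AVC = VC/x = 28 - 6x + x^2 and MC = dTC/dx = 28 - 12x + 3x^2.
AVC is minimized where dAVC/dx = -6 + 2x = 0, at x = 3; min AVC = 28 - 6·3 + 3^2 = $19.
Since P = $163 ≥ min AVC = $19, price covers variable cost and the firm should produce.
Set P = MC: 163 = 28 - 12x + 3x^2 → -135 - 12x + 3x^2 = 0. The roots are x = -5 and x = 9; the profit-maximizing output is on the rising part of MC, so x* = 9.
Check: AVC at x = 9 is $55 ≤ P, so revenue covers variable cost.
Profit = P·x − TC = 163·9 − 922 = $545.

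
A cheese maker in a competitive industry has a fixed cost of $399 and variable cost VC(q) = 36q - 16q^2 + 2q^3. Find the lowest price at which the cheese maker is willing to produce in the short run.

$4 per unit

The shutdown price is the minimum of AVC. VC = 36q - 16q^2 + 2q^3, so AVC = 36 - 16q + 2q^2.
dAVC/dq = -16 + 4q = 0 gives q = 4. min AVC = 36 - 16·4 + 2·4^2 = 4.
The firm shuts down for any P below $4.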